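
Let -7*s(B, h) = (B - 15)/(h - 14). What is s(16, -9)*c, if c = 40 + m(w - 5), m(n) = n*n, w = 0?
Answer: 65/161 ≈ 0.40373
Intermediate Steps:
m(n) = n**2
s(B, h) = -(-15 + B)/(7*(-14 + h)) (s(B, h) = -(B - 15)/(7*(h - 14)) = -(-15 + B)/(7*(-14 + h)))
c = 65 (c = 40 + (0 - 5)**2 = 40 + (-5)**2 = 40 + 25 = 65)
s(16, -9)*c = ((15 - 1*16)/(7*(-14 - 9)))*65 = ((1/7)*(15 - 16)/(-23))*65 = ((1/7)*(-1/23)*(-1))*65 = (1/161)*65 = 65/161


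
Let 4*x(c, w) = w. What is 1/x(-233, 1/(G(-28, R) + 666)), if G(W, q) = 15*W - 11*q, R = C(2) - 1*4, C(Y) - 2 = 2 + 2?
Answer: 896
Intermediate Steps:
C(Y) = 6 (C(Y) = 2 + (2 + 2) = 2 + 4 = 6)
R = 2 (R = 6 - 1*4 = 6 - 4 = 2)
G(W, q) = -11*q + 15*W
x(c, w) = w/4
1/x(-233, 1/(G(-28, R) + 666)) = 1/(1/(4*((-11*2 + 15*(-28)) + 666))) = 1/(1/(4*((-22 - 420) + 666))) = 1/(1/(4*(-442 + 666))) = 1/((¼)/224) = 1/((¼)*(1/224)) = 1/(1/896) = 896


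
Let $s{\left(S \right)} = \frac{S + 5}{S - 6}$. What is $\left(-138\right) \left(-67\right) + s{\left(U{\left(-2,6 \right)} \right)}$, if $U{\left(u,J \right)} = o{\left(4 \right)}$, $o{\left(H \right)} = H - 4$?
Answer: $\frac{55471}{6} \approx 9245.2$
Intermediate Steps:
$o{\left(H \right)} = -4 + H$ ($o{\left(H \right)} = H - 4 = -4 + H$)
$U{\left(u,J \right)} = 0$ ($U{\left(u,J \right)} = -4 + 4 = 0$)
$s{\left(S \right)} = \frac{5 + S}{-6 + S}$
$\left(-138\right) \left(-67\right) + s{\left(U{\left(-2,6 \right)} \right)} = \left(-138\right) \left(-67\right) + \frac{5 + 0}{-6 + 0} = 9246 + \frac{1}{-6} \cdot 5 = 9246 - \frac{5}{6} = \frac{55471}{6}$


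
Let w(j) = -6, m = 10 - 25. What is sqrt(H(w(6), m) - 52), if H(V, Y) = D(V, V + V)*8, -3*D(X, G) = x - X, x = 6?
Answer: 2*I*sqrt(21) ≈ 9.1651*I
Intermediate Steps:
m = -15
D(X, G) = -2 + X/3 (D(X, G) = -(6 - X)/3 = -2 + X/3)
H(V, Y) = -16 + 8*V/3 (H(V, Y) = (-2 + V/3)*8 = -16 + 8*V/3)
sqrt(H(w(6), m) - 52) = sqrt((-16 + (8/3)*(-6)) - 52) = sqrt((-16 - 16) - 52) = sqrt(-32 - 52) = sqrt(-84) = 2*I*sqrt(21)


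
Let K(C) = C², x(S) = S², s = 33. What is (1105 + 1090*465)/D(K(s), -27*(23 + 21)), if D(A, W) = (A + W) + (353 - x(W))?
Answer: -101591/282218 ≈ -0.35997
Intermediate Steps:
D(A, W) = 353 + A + W - W² (D(A, W) = (A + W) + (353 - W²) = 353 + A + W - W²)
(1105 + 1090*465)/D(K(s), -27*(23 + 21)) = (1105 + 1090*465)/(353 + 33² - 27*(23 + 21) - (-27*(23 + 21))²) = (1105 + 506850)/(353 + 1089 - 27*44 - (-27*44)²) = 507955/(353 + 1089 - 1188 - 1*(-1188)²) = 507955/(353 + 1089 - 1188 - 1*1411344) = 507955/(353 + 1089 - 1188 - 1411344) = 507955/(-1411090) = 507955*(-1/1411090) = -101591/282218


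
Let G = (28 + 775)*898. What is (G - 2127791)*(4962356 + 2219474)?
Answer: -10102658715510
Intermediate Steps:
G = 721094 (G = 803*898 = 721094)
(G - 2127791)*(4962356 + 2219474) = (721094 - 2127791)*(4962356 + 2219474) = -1406697*7181830 = -10102658715510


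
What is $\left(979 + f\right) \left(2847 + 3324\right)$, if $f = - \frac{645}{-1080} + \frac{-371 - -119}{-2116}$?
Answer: $\frac{76757849795}{12696} \approx 6.0458 \cdot 10^{6}$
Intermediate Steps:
$f = \frac{27283}{38088}$ ($f = \left(-645\right) \left(- \frac{1}{1080}\right) + \left(-371 + 119\right) \left(- \frac{1}{2116}\right) = \frac{43}{72} - - \frac{63}{529} = \frac{43}{72} + \frac{63}{529} = \frac{27283}{38088} \approx 0.71631$)
$\left(979 + f\right) \left(2847 + 3324\right) = \left(979 + \frac{27283}{38088}\right) \left(2847 + 3324\right) = \frac{37315435}{38088} \cdot 6171 = \frac{76757849795}{12696}$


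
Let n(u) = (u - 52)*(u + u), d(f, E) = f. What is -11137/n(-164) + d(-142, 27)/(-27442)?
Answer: -147780569/972105408 ≈ -0.15202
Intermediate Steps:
n(u) = 2*u*(-52 + u) (n(u) = (-52 + u)*(2*u) = 2*u*(-52 + u))
-11137/n(-164) + d(-142, 27)/(-27442) = -11137*(-1/(328*(-52 - 164))) - 142/(-27442) = -11137/(2*(-164)*(-216)) - 142*(-1/27442) = -11137/70848 + 71/13721 = -147780569/972105408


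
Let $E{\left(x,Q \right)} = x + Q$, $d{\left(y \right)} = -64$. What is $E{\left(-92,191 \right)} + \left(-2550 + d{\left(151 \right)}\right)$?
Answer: $-2515$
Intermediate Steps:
$E{\left(x,Q \right)} = Q + x$
$E{\left(-92,191 \right)} + \left(-2550 + d{\left(151 \right)}\right) = \left(191 - 92\right) - 2614 = 99 - 2614 = -2515$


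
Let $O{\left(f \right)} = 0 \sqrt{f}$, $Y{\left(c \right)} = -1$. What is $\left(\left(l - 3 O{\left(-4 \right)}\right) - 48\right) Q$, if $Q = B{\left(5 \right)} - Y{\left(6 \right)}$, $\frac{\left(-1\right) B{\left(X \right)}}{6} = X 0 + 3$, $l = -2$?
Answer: $850$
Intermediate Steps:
$O{\left(f \right)} = 0$
$B{\left(X \right)} = -18$ ($B{\left(X \right)} = - 6 \left(X 0 + 3\right) = - 6 \left(0 + 3\right) = \left(-6\right) 3 = -18$)
$Q = -17$ ($Q = -18 - -1 = -18 + 1 = -17$)
$\left(\left(l - 3 O{\left(-4 \right)}\right) - 48\right) Q = \left(\left(-2 - 0\right) - 48\right) \left(-17\right) = \left(\left(-2 + 0\right) - 48\right) \left(-17\right) = \left(-2 - 48\right) \left(-17\right) = \left(-50\right) \left(-17\right) = 850$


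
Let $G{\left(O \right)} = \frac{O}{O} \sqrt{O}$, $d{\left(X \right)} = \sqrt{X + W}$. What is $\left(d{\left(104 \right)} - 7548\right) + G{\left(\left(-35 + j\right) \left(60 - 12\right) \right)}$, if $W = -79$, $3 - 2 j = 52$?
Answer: $-7543 + 2 i \sqrt{714} \approx -7543.0 + 53.442 i$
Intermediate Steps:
$j = - \frac{49}{2}$ ($j = \frac{3}{2} - 26 = - \frac{49}{2} \approx -24.5$)
$d{\left(X \right)} = \sqrt{-79 + X}$ ($d{\left(X \right)} = \sqrt{X - 79} = \sqrt{-79 + X}$)
$G{\left(O \right)} = \sqrt{O}$ ($G{\left(O \right)} = 1 \sqrt{O} = \sqrt{O}$)
$\left(d{\left(104 \right)} - 7548\right) + G{\left(\left(-35 + j\right) \left(60 - 12\right) \right)} = \left(\sqrt{-79 + 104} - 7548\right) + \sqrt{\left(-35 - \frac{49}{2}\right) \left(60 - 12\right)} = \left(\sqrt{25} - 7548\right) + \sqrt{\left(- \frac{119}{2}\right) 48} = \left(5 - 7548\right) + \sqrt{-2856} = -7543 + 2 i \sqrt{714}$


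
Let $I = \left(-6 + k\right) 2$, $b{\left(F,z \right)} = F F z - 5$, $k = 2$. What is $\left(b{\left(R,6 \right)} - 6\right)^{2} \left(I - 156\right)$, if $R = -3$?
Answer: $-303236$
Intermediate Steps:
$b{\left(F,z \right)} = -5 + z F^{2}$ ($b{\left(F,z \right)} = F^{2} z - 5 = z F^{2} - 5 = -5 + z F^{2}$)
$I = -8$ ($I = \left(-6 + 2\right) 2 = \left(-4\right) 2 = -8$)
$\left(b{\left(R,6 \right)} - 6\right)^{2} \left(I - 156\right) = \left(\left(-5 + 6 \left(-3\right)^{2}\right) - 6\right)^{2} \left(-8 - 156\right) = \left(\left(-5 + 6 \cdot 9\right) - 6\right)^{2} \left(-164\right) = \left(\left(-5 + 54\right) - 6\right)^{2} \left(-164\right) = \left(49 - 6\right)^{2} \left(-164\right) = 43^{2} \left(-164\right) = 1849 \left(-164\right) = -303236$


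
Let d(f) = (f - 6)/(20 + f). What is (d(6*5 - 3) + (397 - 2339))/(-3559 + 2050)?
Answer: 91253/70923 ≈ 1.2866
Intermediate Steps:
d(f) = (-6 + f)/(20 + f)
(d(6*5 - 3) + (397 - 2339))/(-3559 + 2050) = ((-6 + (6*5 - 3))/(20 + (6*5 - 3)) + (397 - 2339))/(-3559 + 2050) = ((-6 + (30 - 3))/(20 + (30 - 3)) - 1942)/(-1509) = ((-6 + 27)/(20 + 27) - 1942)*(-1/1509) = (21/47 - 1942)*(-1/1509) = -91253/47*(-1/1509) = 91253/70923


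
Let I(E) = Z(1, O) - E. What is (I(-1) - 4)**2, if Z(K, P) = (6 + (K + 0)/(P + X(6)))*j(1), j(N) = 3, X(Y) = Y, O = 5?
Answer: 28224/121 ≈ 233.26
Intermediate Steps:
Z(K, P) = 18 + 3*K/(6 + P) (Z(K, P) = (6 + (K + 0)/(P + 6))*3 = (6 + K/(6 + P))*3 = 18 + 3*K/(6 + P))
I(E) = 201/11 - E (I(E) = 3*(36 + 1 + 6*5)/(6 + 5) - E = 3*(36 + 1 + 30)/11 - E = 3*(1/11)*67 - E = 201/11 - E)
(I(-1) - 4)**2 = ((201/11 - 1*(-1)) - 4)**2 = ((201/11 + 1) - 4)**2 = (212/11 - 4)**2 = (168/11)**2 = 28224/121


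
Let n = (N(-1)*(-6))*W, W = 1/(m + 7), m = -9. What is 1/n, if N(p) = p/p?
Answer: ⅓ ≈ 0.33333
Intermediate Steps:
N(p) = 1
W = -½ (W = 1/(-9 + 7) = 1/(-2) = -½ ≈ -0.50000)
n = 3 (n = (1*(-6))*(-½) = -6*(-½) = 3)
1/n = 1/3 = ⅓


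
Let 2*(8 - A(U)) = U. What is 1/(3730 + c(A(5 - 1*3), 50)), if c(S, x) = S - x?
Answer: 1/3687 ≈ 0.00027122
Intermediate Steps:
A(U) = 8 - U/2
1/(3730 + c(A(5 - 1*3), 50)) = 1/(3730 + ((8 - (5 - 1*3)/2) - 1*50)) = 1/(3730 + ((8 - (5 - 3)/2) - 50)) = 1/(3730 + ((8 - 1/2*2) - 50)) = 1/(3730 + ((8 - 1) - 50)) = 1/(3730 + (7 - 50)) = 1/(3730 - 43) = 1/3687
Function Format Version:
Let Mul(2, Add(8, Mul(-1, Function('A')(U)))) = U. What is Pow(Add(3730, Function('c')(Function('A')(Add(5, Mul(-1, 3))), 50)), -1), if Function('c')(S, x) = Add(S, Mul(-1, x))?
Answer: Rational(1, 3687) ≈ 0.00027122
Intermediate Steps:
Function('A')(U) = Add(8, Mul(Rational(-1, 2), U))
Pow(Add(3730, Function('c')(Function('A')(Add(5, Mul(-1, 3))), 50)), -1) = Pow(Add(3730, Add(Add(8, Mul(Rational(-1, 2), Add(5, Mul(-1, 3)))), Mul(-1, 50))), -1) = Pow(Add(3730, Add(Add(8, Mul(Rational(-1, 2), Add(5, -3))), -50)), -1) = Pow(Add(3730, Add(Add(8, Mul(Rational(-1, 2), 2)), -50)), -1) = Pow(Add(3730, Add(Add(8, -1), -50)), -1) = Pow(Add(3730, Add(7, -50)), -1) = Pow(Add(3730, -43), -1) = Pow(3687, -1) = Rational(1, 3687)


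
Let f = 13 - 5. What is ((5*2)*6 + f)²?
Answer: 4624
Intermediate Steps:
f = 8
((5*2)*6 + f)² = ((5*2)*6 + 8)² = (10*6 + 8)² = (60 + 8)² = 68² = 4624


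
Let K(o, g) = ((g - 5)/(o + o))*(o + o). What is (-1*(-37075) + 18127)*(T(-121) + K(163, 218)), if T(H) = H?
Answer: 5078584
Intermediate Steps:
K(o, g) = -5 + g (K(o, g) = ((-5 + g)/((2*o)))*(2*o) = ((-5 + g)*(1/(2*o)))*(2*o) = ((-5 + g)/(2*o))*(2*o) = -5 + g)
(-1*(-37075) + 18127)*(T(-121) + K(163, 218)) = (-1*(-37075) + 18127)*(-121 + (-5 + 218)) = (37075 + 18127)*(-121 + 213) = 55202*92 = 5078584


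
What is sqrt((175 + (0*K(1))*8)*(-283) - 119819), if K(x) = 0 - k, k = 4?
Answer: 168*I*sqrt(6) ≈ 411.51*I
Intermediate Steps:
K(x) = -4 (K(x) = 0 - 1*4 = 0 - 4 = -4)
sqrt((175 + (0*K(1))*8)*(-283) - 119819) = sqrt((175 + (0*(-4))*8)*(-283) - 119819) = sqrt((175 + 0*8)*(-283) - 119819) = sqrt((175 + 0)*(-283) - 119819) = sqrt(175*(-283) - 119819) = sqrt(-49525 - 119819) = sqrt(-169344) = 168*I*sqrt(6)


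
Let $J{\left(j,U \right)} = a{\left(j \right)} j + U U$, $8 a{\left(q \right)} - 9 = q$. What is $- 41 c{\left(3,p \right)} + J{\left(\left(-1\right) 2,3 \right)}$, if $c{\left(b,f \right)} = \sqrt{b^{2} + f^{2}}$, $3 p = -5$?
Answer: $\frac{29}{4} - \frac{41 \sqrt{106}}{3} \approx -133.46$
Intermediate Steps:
$p = - \frac{5}{3}$ ($p = \frac{1}{3} \left(-5\right) = - \frac{5}{3} \approx -1.6667$)
$a{\left(q \right)} = \frac{9}{8} + \frac{q}{8}$
$J{\left(j,U \right)} = U^{2} + j \left(\frac{9}{8} + \frac{j}{8}\right)$ ($J{\left(j,U \right)} = \left(\frac{9}{8} + \frac{j}{8}\right) j + U U = j \left(\frac{9}{8} + \frac{j}{8}\right) + U^{2} = U^{2} + j \left(\frac{9}{8} + \frac{j}{8}\right)$)
$- 41 c{\left(3,p \right)} + J{\left(\left(-1\right) 2,3 \right)} = - 41 \sqrt{3^{2} + \left(- \frac{5}{3}\right)^{2}} + \left(3^{2} + \frac{\left(-1\right) 2 \left(9 - 2\right)}{8}\right) = - 41 \sqrt{9 + \frac{25}{9}} + \left(9 + \frac{1}{8} \left(-2\right) \left(9 - 2\right)\right) = - 41 \sqrt{\frac{106}{9}} + \left(9 + \frac{1}{8} \left(-2\right) 7\right) = - 41 \frac{\sqrt{106}}{3} + \left(9 - \frac{7}{4}\right) = - \frac{41 \sqrt{106}}{3} + \frac{29}{4} = \frac{29}{4} - \frac{41 \sqrt{106}}{3}$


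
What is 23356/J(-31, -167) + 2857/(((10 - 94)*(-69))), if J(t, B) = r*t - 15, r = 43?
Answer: -32880035/1953252 ≈ -16.833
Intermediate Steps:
J(t, B) = -15 + 43*t (J(t, B) = 43*t - 15 = -15 + 43*t)
23356/J(-31, -167) + 2857/(((10 - 94)*(-69))) = 23356/(-15 + 43*(-31)) + 2857/(((10 - 94)*(-69))) = 23356/(-15 - 1333) + 2857/((-84*(-69))) = 23356/(-1348) + 2857/5796 = 23356*(-1/1348) + 2857*(1/5796) = -5839/337 + 2857/5796 = -32880035/1953252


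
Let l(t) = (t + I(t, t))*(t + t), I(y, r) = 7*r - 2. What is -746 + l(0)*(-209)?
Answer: -746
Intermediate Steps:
I(y, r) = -2 + 7*r
l(t) = 2*t*(-2 + 8*t) (l(t) = (t + (-2 + 7*t))*(t + t) = (-2 + 8*t)*(2*t) = 2*t*(-2 + 8*t))
-746 + l(0)*(-209) = -746 + (4*0*(-1 + 4*0))*(-209) = -746 + (4*0*(-1 + 0))*(-209) = -746 + (4*0*(-1))*(-209) = -746 + 0*(-209) = -746 + 0 = -746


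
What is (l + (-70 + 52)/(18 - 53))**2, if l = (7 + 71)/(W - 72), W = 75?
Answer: 861184/1225 ≈ 703.01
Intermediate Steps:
l = 26 (l = (7 + 71)/(75 - 72) = 78/3 = 78*(1/3) = 26)
(l + (-70 + 52)/(18 - 53))**2 = (26 + (-70 + 52)/(18 - 53))**2 = (26 - 18/(-35))**2 = (26 - 18*(-1/35))**2 = (26 + 18/35)**2 = (928/35)**2 = 861184/1225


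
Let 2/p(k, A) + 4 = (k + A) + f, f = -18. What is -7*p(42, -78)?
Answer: 7/29 ≈ 0.24138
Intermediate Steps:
p(k, A) = 2/(-22 + A + k) (p(k, A) = 2/(-4 + ((k + A) - 18)) = 2/(-4 + ((A + k) - 18)) = 2/(-4 + (-18 + A + k)) = 2/(-22 + A + k))
-7*p(42, -78) = -14/(-22 - 78 + 42) = -14/(-58) = -14*(-1)/58 = -7*(-1/29) = 7/29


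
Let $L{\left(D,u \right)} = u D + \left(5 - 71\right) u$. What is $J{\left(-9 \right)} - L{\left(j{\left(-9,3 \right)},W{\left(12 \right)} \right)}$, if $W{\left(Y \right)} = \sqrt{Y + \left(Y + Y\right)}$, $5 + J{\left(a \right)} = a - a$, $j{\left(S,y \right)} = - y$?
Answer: $409$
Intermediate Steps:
$J{\left(a \right)} = -5$ ($J{\left(a \right)} = -5 + \left(a - a\right) = -5 + 0 = -5$)
$W{\left(Y \right)} = \sqrt{3} \sqrt{Y}$ ($W{\left(Y \right)} = \sqrt{Y + 2 Y} = \sqrt{3 Y} = \sqrt{3} \sqrt{Y}$)
$L{\left(D,u \right)} = - 66 u + D u$ ($L{\left(D,u \right)} = D u - 66 u = - 66 u + D u$)
$J{\left(-9 \right)} - L{\left(j{\left(-9,3 \right)},W{\left(12 \right)} \right)} = -5 - \sqrt{3} \sqrt{12} \left(-66 - 3\right) = -5 - \sqrt{3} \cdot 2 \sqrt{3} \left(-66 - 3\right) = -5 - 6 \left(-69\right) = -5 - -414 = -5 + 414 = 409$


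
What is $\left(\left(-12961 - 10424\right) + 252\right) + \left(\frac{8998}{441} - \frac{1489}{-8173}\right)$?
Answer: $- \frac{83303912666}{3604293} \approx -23112.0$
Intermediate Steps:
$\left(\left(-12961 - 10424\right) + 252\right) + \left(\frac{8998}{441} - \frac{1489}{-8173}\right) = \left(-23385 + 252\right) + \left(8998 \cdot \frac{1}{441} - - \frac{1489}{8173}\right) = -23133 + \left(\frac{8998}{441} + \frac{1489}{8173}\right) = -23133 + \frac{74197303}{3604293} = - \frac{83303912666}{3604293}$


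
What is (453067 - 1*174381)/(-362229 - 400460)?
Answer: -278686/762689 ≈ -0.36540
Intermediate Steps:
(453067 - 1*174381)/(-362229 - 400460) = (453067 - 174381)/(-762689) = 278686*(-1/762689) = -278686/762689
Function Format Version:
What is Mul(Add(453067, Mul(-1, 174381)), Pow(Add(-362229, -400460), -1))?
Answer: Rational(-278686, 762689) ≈ -0.36540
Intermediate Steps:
Mul(Add(453067, Mul(-1, 174381)), Pow(Add(-362229, -400460), -1)) = Mul(Add(453067, -174381), Pow(-762689, -1)) = Mul(278686, Rational(-1, 762689)) = Rational(-278686, 762689)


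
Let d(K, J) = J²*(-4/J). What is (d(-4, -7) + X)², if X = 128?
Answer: 24336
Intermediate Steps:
d(K, J) = -4*J
(d(-4, -7) + X)² = (-4*(-7) + 128)² = (28 + 128)² = 156² = 24336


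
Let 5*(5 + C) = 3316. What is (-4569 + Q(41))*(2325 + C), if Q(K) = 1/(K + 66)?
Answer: -7292163912/535 ≈ -1.3630e+7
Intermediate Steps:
C = 3291/5 (C = -5 + (⅕)*3316 = -5 + 3316/5 = 3291/5 ≈ 658.20)
Q(K) = 1/(66 + K)
(-4569 + Q(41))*(2325 + C) = (-4569 + 1/(66 + 41))*(2325 + 3291/5) = (-4569 + 1/107)*(14916/5) = -488882/107*14916/5 = -7292163912/535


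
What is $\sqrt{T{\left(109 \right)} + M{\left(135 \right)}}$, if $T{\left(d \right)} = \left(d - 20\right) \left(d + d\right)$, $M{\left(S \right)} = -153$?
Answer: $\sqrt{19249} \approx 138.74$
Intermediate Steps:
$T{\left(d \right)} = 2 d \left(-20 + d\right)$ ($T{\left(d \right)} = \left(-20 + d\right) 2 d = 2 d \left(-20 + d\right)$)
$\sqrt{T{\left(109 \right)} + M{\left(135 \right)}} = \sqrt{2 \cdot 109 \left(-20 + 109\right) - 153} = \sqrt{2 \cdot 109 \cdot 89 - 153} = \sqrt{19402 - 153} = \sqrt{19249}$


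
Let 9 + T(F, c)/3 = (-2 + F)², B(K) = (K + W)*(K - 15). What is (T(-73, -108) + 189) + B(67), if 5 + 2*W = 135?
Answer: 23901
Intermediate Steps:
W = 65 (W = -5/2 + (½)*135 = -5/2 + 135/2 = 65)
B(K) = (-15 + K)*(65 + K) (B(K) = (K + 65)*(K - 15) = (65 + K)*(-15 + K) = (-15 + K)*(65 + K))
T(F, c) = -27 + 3*(-2 + F)²
(T(-73, -108) + 189) + B(67) = ((-27 + 3*(-2 - 73)²) + 189) + (-975 + 67² + 50*67) = ((-27 + 3*(-75)²) + 189) + (-975 + 4489 + 3350) = ((-27 + 3*5625) + 189) + 6864 = ((-27 + 16875) + 189) + 6864 = (16848 + 189) + 6864 = 17037 + 6864 = 23901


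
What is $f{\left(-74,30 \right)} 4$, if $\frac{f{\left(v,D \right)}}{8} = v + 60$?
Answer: $-448$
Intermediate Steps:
$f{\left(v,D \right)} = 480 + 8 v$ ($f{\left(v,D \right)} = 8 \left(v + 60\right) = 8 \left(60 + v\right) = 480 + 8 v$)
$f{\left(-74,30 \right)} 4 = \left(480 + 8 \left(-74\right)\right) 4 = \left(480 - 592\right) 4 = \left(-112\right) 4 = -448$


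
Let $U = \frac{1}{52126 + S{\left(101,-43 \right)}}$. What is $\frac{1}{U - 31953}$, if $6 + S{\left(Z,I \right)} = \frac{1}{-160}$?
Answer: $- \frac{8339199}{266462425487} \approx -3.1296 \cdot 10^{-5}$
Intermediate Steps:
$S{\left(Z,I \right)} = - \frac{961}{160}$ ($S{\left(Z,I \right)} = -6 + \frac{1}{-160} = -6 - \frac{1}{160} = - \frac{961}{160}$)
$U = \frac{160}{8339199}$ ($U = \frac{1}{52126 - \frac{961}{160}} = \frac{1}{\frac{8339199}{160}} = \frac{160}{8339199} \approx 1.9186 \cdot 10^{-5}$)
$\frac{1}{U - 31953} = \frac{1}{\frac{160}{8339199} - 31953} = \frac{1}{- \frac{266462425487}{8339199}} = - \frac{8339199}{266462425487}$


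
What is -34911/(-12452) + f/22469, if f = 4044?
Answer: 834771147/279783988 ≈ 2.9836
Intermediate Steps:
-34911/(-12452) + f/22469 = -34911/(-12452) + 4044/22469 = -34911*(-1/12452) + 4044*(1/22469) = 34911/12452 + 4044/22469 = 834771147/279783988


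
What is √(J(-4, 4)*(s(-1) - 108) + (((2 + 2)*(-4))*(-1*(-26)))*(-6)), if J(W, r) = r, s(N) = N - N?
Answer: 4*√129 ≈ 45.431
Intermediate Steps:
s(N) = 0
√(J(-4, 4)*(s(-1) - 108) + (((2 + 2)*(-4))*(-1*(-26)))*(-6)) = √(4*(0 - 108) + (((2 + 2)*(-4))*(-1*(-26)))*(-6)) = √(4*(-108) + ((4*(-4))*26)*(-6)) = √(-432 - 16*26*(-6)) = √(-432 - 416*(-6)) = √(-432 + 2496) = √2064 = 4*√129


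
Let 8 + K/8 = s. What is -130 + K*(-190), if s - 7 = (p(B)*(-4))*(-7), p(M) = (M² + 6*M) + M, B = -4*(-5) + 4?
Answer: -31663250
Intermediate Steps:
B = 24 (B = 20 + 4 = 24)
p(M) = M² + 7*M
s = 20839 (s = 7 + ((24*(7 + 24))*(-4))*(-7) = 7 + ((24*31)*(-4))*(-7) = 7 + (744*(-4))*(-7) = 7 - 2976*(-7) = 7 + 20832 = 20839)
K = 166648 (K = -64 + 8*20839 = -64 + 166712 = 166648)
-130 + K*(-190) = -130 + 166648*(-190) = -130 - 31663120 = -31663250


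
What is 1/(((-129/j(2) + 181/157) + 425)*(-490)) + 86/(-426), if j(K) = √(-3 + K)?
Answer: -817165340696/4047731053275 + 1059907*I/798144151350 ≈ -0.20188 + 1.328e-6*I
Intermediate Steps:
1/(((-129/j(2) + 181/157) + 425)*(-490)) + 86/(-426) = 1/(((-129/√(-3 + 2) + 181/157) + 425)*(-490)) + 86/(-426) = -1/490/((-129*(-I) + 181*(1/157)) + 425) + 86*(-1/426) = -1/490/((-129*(-I) + 181/157) + 425) - 43/213 = -1/490/((-(-129)*I + 181/157) + 425) - 43/213 = -1/490/((129*I + 181/157) + 425) - 43/213 = -1/490/((181/157 + 129*I) + 425) - 43/213 = -1/490/(66906/157 + 129*I) - 43/213 = (24649*(66906/157 - 129*I)/4886596845)*(-1/490) - 43/213 = -24649*(66906/157 - 129*I)/2394432454050 - 43/213 = -43/213 - 24649*(66906/157 - 129*I)/2394432454050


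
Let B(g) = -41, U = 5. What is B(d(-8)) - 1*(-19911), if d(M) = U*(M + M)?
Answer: 19870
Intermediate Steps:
d(M) = 10*M (d(M) = 5*(M + M) = 5*(2*M) = 10*M)
B(d(-8)) - 1*(-19911) = -41 - 1*(-19911) = -41 + 19911 = 19870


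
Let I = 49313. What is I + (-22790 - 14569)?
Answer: 11954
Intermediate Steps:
I + (-22790 - 14569) = 49313 + (-22790 - 14569) = 49313 - 37359 = 11954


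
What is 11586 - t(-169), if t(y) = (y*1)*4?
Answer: 12262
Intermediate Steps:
t(y) = 4*y (t(y) = y*4 = 4*y)
11586 - t(-169) = 11586 - 4*(-169) = 11586 - 1*(-676) = 11586 + 676 = 12262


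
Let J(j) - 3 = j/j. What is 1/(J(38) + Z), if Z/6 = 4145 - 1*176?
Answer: 1/23818 ≈ 4.1985e-5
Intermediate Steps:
J(j) = 4 (J(j) = 3 + j/j = 3 + 1 = 4)
Z = 23814 (Z = 6*(4145 - 1*176) = 6*(4145 - 176) = 6*3969 = 23814)
1/(J(38) + Z) = 1/(4 + 23814) = 1/23818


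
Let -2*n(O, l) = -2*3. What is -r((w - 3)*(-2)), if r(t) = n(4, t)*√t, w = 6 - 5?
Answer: -6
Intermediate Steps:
n(O, l) = 3 (n(O, l) = -(-1)*3 = -½*(-6) = 3)
w = 1
r(t) = 3*√t
-r((w - 3)*(-2)) = -3*√((1 - 3)*(-2)) = -3*√(-2*(-2)) = -3*√4 = -3*2 = -1*6 = -6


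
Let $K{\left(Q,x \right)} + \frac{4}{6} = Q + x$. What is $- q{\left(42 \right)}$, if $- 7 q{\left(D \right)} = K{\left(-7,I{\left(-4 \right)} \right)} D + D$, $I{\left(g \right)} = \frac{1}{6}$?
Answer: $-39$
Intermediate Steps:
$I{\left(g \right)} = \frac{1}{6}$
$K{\left(Q,x \right)} = - \frac{2}{3} + Q + x$ ($K{\left(Q,x \right)} = - \frac{2}{3} + \left(Q + x\right) = - \frac{2}{3} + Q + x$)
$q{\left(D \right)} = \frac{13 D}{14}$ ($q{\left(D \right)} = - \frac{\left(- \frac{2}{3} - 7 + \frac{1}{6}\right) D + D}{7} = - \frac{- \frac{15 D}{2} + D}{7} = - \frac{\left(- \frac{13}{2}\right) D}{7} = \frac{13 D}{14}$)
$- q{\left(42 \right)} = - \frac{13 \cdot 42}{14} = \left(-1\right) 39 = -39$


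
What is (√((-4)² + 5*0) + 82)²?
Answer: 7396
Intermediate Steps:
(√((-4)² + 5*0) + 82)² = (√(16 + 0) + 82)² = (√16 + 82)² = (4 + 82)² = 86² = 7396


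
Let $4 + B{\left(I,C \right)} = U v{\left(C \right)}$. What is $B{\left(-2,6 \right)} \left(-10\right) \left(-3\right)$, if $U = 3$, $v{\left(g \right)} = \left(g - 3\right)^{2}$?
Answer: $690$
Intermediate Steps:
$v{\left(g \right)} = \left(-3 + g\right)^{2}$
$B{\left(I,C \right)} = -4 + 3 \left(-3 + C\right)^{2}$
$B{\left(-2,6 \right)} \left(-10\right) \left(-3\right) = \left(-4 + 3 \left(-3 + 6\right)^{2}\right) \left(-10\right) \left(-3\right) = \left(-4 + 3 \cdot 3^{2}\right) \left(-10\right) \left(-3\right) = \left(-4 + 3 \cdot 9\right) \left(-10\right) \left(-3\right) = \left(-4 + 27\right) \left(-10\right) \left(-3\right) = 23 \left(-10\right) \left(-3\right) = \left(-230\right) \left(-3\right) = 690$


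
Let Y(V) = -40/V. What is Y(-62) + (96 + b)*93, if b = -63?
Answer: 95159/31 ≈ 3069.6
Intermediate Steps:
Y(-62) + (96 + b)*93 = -40/(-62) + (96 - 63)*93 = -40*(-1/62) + 33*93 = 20/31 + 3069 = 95159/31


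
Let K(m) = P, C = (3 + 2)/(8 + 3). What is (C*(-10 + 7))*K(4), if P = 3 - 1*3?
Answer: 0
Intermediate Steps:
P = 0 (P = 3 - 3 = 0)
C = 5/11 ≈ 0.45455
K(m) = 0
(C*(-10 + 7))*K(4) = (5*(-10 + 7)/11)*0 = ((5/11)*(-3))*0 = -15/11*0 = 0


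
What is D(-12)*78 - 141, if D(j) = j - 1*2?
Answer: -1233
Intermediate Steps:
D(j) = -2 + j (D(j) = j - 2 = -2 + j)
D(-12)*78 - 141 = (-2 - 12)*78 - 141 = -14*78 - 141 = -1092 - 141 = -1233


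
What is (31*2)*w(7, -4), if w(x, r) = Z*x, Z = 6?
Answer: 2604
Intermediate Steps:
w(x, r) = 6*x
(31*2)*w(7, -4) = (31*2)*(6*7) = 62*42 = 2604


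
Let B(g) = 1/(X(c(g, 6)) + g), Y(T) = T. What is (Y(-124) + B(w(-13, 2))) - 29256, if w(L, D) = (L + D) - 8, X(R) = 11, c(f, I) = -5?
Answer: -235041/8 ≈ -29380.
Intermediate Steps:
w(L, D) = -8 + D + L (w(L, D) = (D + L) - 8 = -8 + D + L)
B(g) = 1/(11 + g)
(Y(-124) + B(w(-13, 2))) - 29256 = (-124 + 1/(11 + (-8 + 2 - 13))) - 29256 = (-124 + 1/(11 - 19)) - 29256 = (-124 + 1/(-8)) - 29256 = (-124 - 1/8) - 29256 = -993/8 - 29256 = -235041/8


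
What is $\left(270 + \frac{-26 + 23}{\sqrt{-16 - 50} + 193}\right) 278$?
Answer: $\frac{2800702938}{37315} + \frac{834 i \sqrt{66}}{37315} \approx 75056.0 + 0.18157 i$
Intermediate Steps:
$\left(270 + \frac{-26 + 23}{\sqrt{-16 - 50} + 193}\right) 278 = \left(270 - \frac{3}{\sqrt{-66} + 193}\right) 278 = \left(270 - \frac{3}{i \sqrt{66} + 193}\right) 278 = \left(270 - \frac{3}{193 + i \sqrt{66}}\right) 278 = 75060 - \frac{834}{193 + i \sqrt{66}}$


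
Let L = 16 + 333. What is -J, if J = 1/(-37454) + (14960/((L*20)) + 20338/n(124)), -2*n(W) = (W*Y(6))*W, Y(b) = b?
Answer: -256610015089/150739915272 ≈ -1.7023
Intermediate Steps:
L = 349
n(W) = -3*W² (n(W) = -W*6*W/2 = -6*W*W/2 = -3*W²)
J = 256610015089/150739915272 (J = 1/(-37454) + (14960/((349*20)) + 20338/((-3*124²))) = -1/37454 + (14960/6980 + 20338/((-3*15376))) = -1/37454 + (14960*(1/6980) + 20338/(-46128)) = -1/37454 + (748/349 + 20338*(-1/46128)) = -1/37454 + (748/349 - 10169/23064) = -1/37454 + 13702891/8049336 = 256610015089/150739915272 ≈ 1.7023)
-J = -1*256610015089/150739915272 = -256610015089/150739915272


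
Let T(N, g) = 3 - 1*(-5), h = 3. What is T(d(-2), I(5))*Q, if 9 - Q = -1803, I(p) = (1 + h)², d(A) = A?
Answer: 14496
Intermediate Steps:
I(p) = 16 (I(p) = (1 + 3)² = 4² = 16)
T(N, g) = 8 (T(N, g) = 3 + 5 = 8)
Q = 1812 (Q = 9 - 1*(-1803) = 9 + 1803 = 1812)
T(d(-2), I(5))*Q = 8*1812 = 14496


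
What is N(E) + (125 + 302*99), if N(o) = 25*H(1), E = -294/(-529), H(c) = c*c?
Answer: 30048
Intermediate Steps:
H(c) = c²
E = 294/529 (E = -294*(-1/529) = 294/529 ≈ 0.55577)
N(o) = 25 (N(o) = 25*1² = 25*1 = 25)
N(E) + (125 + 302*99) = 25 + (125 + 302*99) = 25 + (125 + 29898) = 25 + 30023 = 30048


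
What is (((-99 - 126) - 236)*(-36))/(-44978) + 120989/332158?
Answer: -35325463/7469901262 ≈ -0.0047290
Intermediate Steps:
(((-99 - 126) - 236)*(-36))/(-44978) + 120989/332158 = ((-225 - 236)*(-36))*(-1/44978) + 120989*(1/332158) = -461*(-36)*(-1/44978) + 120989/332158 = 16596*(-1/44978) + 120989/332158 = -8298/22489 + 120989/332158 = -35325463/7469901262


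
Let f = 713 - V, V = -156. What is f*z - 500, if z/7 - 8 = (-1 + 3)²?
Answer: 72496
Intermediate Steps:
z = 84 (z = 56 + 7*(-1 + 3)² = 56 + 7*2² = 56 + 7*4 = 56 + 28 = 84)
f = 869 (f = 713 - 1*(-156) = 713 + 156 = 869)
f*z - 500 = 869*84 - 500 = 72996 - 500 = 72496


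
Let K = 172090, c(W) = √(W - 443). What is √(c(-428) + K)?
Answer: √(172090 + I*√871) ≈ 414.84 + 0.036*I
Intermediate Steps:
c(W) = √(-443 + W)
√(c(-428) + K) = √(√(-443 - 428) + 172090) = √(√(-871) + 172090) = √(I*√871 + 172090) = √(172090 + I*√871)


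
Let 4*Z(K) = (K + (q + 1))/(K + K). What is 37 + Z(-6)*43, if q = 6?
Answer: 1733/48 ≈ 36.104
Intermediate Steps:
Z(K) = (7 + K)/(8*K) (Z(K) = ((K + (6 + 1))/(K + K))/4 = ((K + 7)/((2*K)))/4 = ((7 + K)*(1/(2*K)))/4 = ((7 + K)/(2*K))/4 = (7 + K)/(8*K))
37 + Z(-6)*43 = 37 + ((⅛)*(7 - 6)/(-6))*43 = 37 + ((⅛)*(-⅙)*1)*43 = 37 - 1/48*43 = 37 - 43/48 = 1733/48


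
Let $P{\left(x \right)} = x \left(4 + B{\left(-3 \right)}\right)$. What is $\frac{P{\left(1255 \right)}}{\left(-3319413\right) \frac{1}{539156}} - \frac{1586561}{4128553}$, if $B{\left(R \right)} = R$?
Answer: $- \frac{2798813773400033}{13704372499389} \approx -204.23$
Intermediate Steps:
$P{\left(x \right)} = x$ ($P{\left(x \right)} = x \left(4 - 3\right) = x 1 = x$)
$\frac{P{\left(1255 \right)}}{\left(-3319413\right) \frac{1}{539156}} - \frac{1586561}{4128553} = \frac{1255}{\left(-3319413\right) \frac{1}{539156}} - \frac{1586561}{4128553} = \frac{1255}{- \frac{3319413}{539156}} - \frac{1586561}{4128553} = 1255 \left(- \frac{539156}{3319413}\right) - \frac{1586561}{4128553} = - \frac{676640780}{3319413} - \frac{1586561}{4128553} = - \frac{2798813773400033}{13704372499389}$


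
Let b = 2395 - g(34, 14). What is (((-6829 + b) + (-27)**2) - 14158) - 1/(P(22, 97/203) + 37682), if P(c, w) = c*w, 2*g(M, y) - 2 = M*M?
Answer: -141110438563/7651580 ≈ -18442.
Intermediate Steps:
g(M, y) = 1 + M**2/2 (g(M, y) = 1 + (M*M)/2 = 1 + M**2/2)
b = 1816 (b = 2395 - (1 + (1/2)*34**2) = 2395 - (1 + (1/2)*1156) = 2395 - (1 + 578) = 2395 - 1*579 = 2395 - 579 = 1816)
(((-6829 + b) + (-27)**2) - 14158) - 1/(P(22, 97/203) + 37682) = (((-6829 + 1816) + (-27)**2) - 14158) - 1/(22*(97/203) + 37682) = ((-5013 + 729) - 14158) - 1/(22*(97*(1/203)) + 37682) = (-4284 - 14158) - 1/(22*(97/203) + 37682) = -18442 - 1/(2134/203 + 37682) = -18442 - 1/7651580/203 = -18442 - 1*203/7651580 = -18442 - 203/7651580 = -141110438563/7651580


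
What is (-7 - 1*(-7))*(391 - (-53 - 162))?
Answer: 0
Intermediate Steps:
(-7 - 1*(-7))*(391 - (-53 - 162)) = (-7 + 7)*(391 - 1*(-215)) = 0*(391 + 215) = 0*606 = 0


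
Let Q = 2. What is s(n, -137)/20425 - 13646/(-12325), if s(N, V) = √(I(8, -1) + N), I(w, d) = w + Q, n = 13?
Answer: 13646/12325 + √23/20425 ≈ 1.1074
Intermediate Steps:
I(w, d) = 2 + w (I(w, d) = w + 2 = 2 + w)
s(N, V) = √(10 + N) (s(N, V) = √((2 + 8) + N) = √(10 + N))
s(n, -137)/20425 - 13646/(-12325) = √(10 + 13)/20425 - 13646/(-12325) = √23*(1/20425) - 13646*(-1/12325) = √23/20425 + 13646/12325 = 13646/12325 + √23/20425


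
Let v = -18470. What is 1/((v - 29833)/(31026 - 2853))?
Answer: -9391/16101 ≈ -0.58326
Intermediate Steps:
1/((v - 29833)/(31026 - 2853)) = 1/((-18470 - 29833)/(31026 - 2853)) = 1/(-48303/28173) = 1/(-48303*1/28173) = 1/(-16101/9391) = -9391/16101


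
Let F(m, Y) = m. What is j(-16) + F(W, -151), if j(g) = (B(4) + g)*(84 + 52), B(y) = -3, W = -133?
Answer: -2717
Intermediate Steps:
j(g) = -408 + 136*g (j(g) = (-3 + g)*(84 + 52) = (-3 + g)*136 = -408 + 136*g)
j(-16) + F(W, -151) = (-408 + 136*(-16)) - 133 = (-408 - 2176) - 133 = -2584 - 133 = -2717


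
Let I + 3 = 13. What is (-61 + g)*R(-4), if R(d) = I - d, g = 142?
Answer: 1134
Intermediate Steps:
I = 10 (I = -3 + 13 = 10)
R(d) = 10 - d
(-61 + g)*R(-4) = (-61 + 142)*(10 - 1*(-4)) = 81*(10 + 4) = 81*14 = 1134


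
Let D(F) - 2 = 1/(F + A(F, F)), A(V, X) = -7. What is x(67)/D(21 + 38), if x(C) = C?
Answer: 3484/105 ≈ 33.181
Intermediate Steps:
D(F) = 2 + 1/(-7 + F) (D(F) = 2 + 1/(F - 7) = 2 + 1/(-7 + F))
x(67)/D(21 + 38) = 67/(((-13 + 2*(21 + 38))/(-7 + (21 + 38)))) = 67/(((-13 + 2*59)/(-7 + 59))) = 67/(((-13 + 118)/52)) = 67/(((1/52)*105)) = 67/(105/52) = 67*(52/105) = 3484/105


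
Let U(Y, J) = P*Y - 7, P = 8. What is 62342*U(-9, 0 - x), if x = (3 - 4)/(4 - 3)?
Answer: -4925018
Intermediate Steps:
x = -1 (x = -1/1 = -1*1 = -1)
U(Y, J) = -7 + 8*Y (U(Y, J) = 8*Y - 7 = -7 + 8*Y)
62342*U(-9, 0 - x) = 62342*(-7 + 8*(-9)) = 62342*(-7 - 72) = 62342*(-79) = -4925018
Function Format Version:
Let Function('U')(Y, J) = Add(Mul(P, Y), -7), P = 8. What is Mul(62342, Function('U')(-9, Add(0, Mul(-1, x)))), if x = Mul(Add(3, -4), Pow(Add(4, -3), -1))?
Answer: -4925018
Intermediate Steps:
x = -1 (x = Mul(-1, Pow(1, -1)) = Mul(-1, 1) = -1)
Function('U')(Y, J) = Add(-7, Mul(8, Y)) (Function('U')(Y, J) = Add(Mul(8, Y), -7) = Add(-7, Mul(8, Y)))
Mul(62342, Function('U')(-9, Add(0, Mul(-1, x)))) = Mul(62342, Add(-7, Mul(8, -9))) = Mul(62342, Add(-7, -72)) = Mul(62342, -79) = -4925018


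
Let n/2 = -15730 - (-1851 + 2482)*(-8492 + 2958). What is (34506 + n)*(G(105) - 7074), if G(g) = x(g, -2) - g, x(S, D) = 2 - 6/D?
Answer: -50124407996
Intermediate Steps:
n = 6952448 (n = 2*(-15730 - (-1851 + 2482)*(-8492 + 2958)) = 2*(-15730 - 631*(-5534)) = 2*(-15730 - 1*(-3491954)) = 2*(-15730 + 3491954) = 2*3476224 = 6952448)
G(g) = 5 - g (G(g) = (2 - 6/(-2)) - g = (2 - 6*(-½)) - g = (2 + 3) - g = 5 - g)
(34506 + n)*(G(105) - 7074) = (34506 + 6952448)*((5 - 1*105) - 7074) = 6986954*((5 - 105) - 7074) = 6986954*(-100 - 7074) = 6986954*(-7174) = -50124407996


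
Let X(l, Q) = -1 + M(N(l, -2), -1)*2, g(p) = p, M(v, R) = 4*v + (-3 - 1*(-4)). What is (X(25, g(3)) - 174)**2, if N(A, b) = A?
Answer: 729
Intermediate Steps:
M(v, R) = 1 + 4*v (M(v, R) = 4*v + (-3 + 4) = 4*v + 1 = 1 + 4*v)
X(l, Q) = 1 + 8*l (X(l, Q) = -1 + (1 + 4*l)*2 = -1 + (2 + 8*l) = 1 + 8*l)
(X(25, g(3)) - 174)**2 = ((1 + 8*25) - 174)**2 = ((1 + 200) - 174)**2 = (201 - 174)**2 = 27**2 = 729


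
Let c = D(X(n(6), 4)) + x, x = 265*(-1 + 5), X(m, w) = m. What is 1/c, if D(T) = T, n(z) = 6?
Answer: 1/1066 ≈ 0.00093809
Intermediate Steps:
x = 1060 (x = 265*4 = 1060)
c = 1066 (c = 6 + 1060 = 1066)
1/c = 1/1066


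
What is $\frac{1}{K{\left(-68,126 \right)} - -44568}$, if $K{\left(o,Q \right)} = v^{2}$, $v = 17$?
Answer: $\frac{1}{44857} \approx 2.2293 \cdot 10^{-5}$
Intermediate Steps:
$K{\left(o,Q \right)} = 289$ ($K{\left(o,Q \right)} = 17^{2} = 289$)
$\frac{1}{K{\left(-68,126 \right)} - -44568} = \frac{1}{289 - -44568} = \frac{1}{289 + 44568} = \frac{1}{44857}$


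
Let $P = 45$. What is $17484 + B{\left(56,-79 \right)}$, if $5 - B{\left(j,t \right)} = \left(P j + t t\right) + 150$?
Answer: $8578$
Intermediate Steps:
$B{\left(j,t \right)} = -145 - t^{2} - 45 j$ ($B{\left(j,t \right)} = 5 - \left(\left(45 j + t t\right) + 150\right) = 5 - \left(\left(45 j + t^{2}\right) + 150\right) = 5 - \left(\left(t^{2} + 45 j\right) + 150\right) = 5 - \left(150 + t^{2} + 45 j\right) = -145 - t^{2} - 45 j$)
$17484 + B{\left(56,-79 \right)} = 17484 - 8906 = 8578$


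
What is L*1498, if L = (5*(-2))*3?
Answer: -44940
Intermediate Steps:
L = -30 (L = -10*3 = -30)
L*1498 = -30*1498 = -44940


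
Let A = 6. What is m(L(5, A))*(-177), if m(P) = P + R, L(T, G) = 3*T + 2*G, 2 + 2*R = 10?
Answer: -5487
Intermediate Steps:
R = 4 (R = -1 + (1/2)*10 = -1 + 5 = 4)
L(T, G) = 2*G + 3*T
m(P) = 4 + P (m(P) = P + 4 = 4 + P)
m(L(5, A))*(-177) = (4 + (2*6 + 3*5))*(-177) = (4 + (12 + 15))*(-177) = (4 + 27)*(-177) = 31*(-177) = -5487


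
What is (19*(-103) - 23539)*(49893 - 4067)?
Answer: -1168379696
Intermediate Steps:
(19*(-103) - 23539)*(49893 - 4067) = (-1957 - 23539)*45826 = -25496*45826 = -1168379696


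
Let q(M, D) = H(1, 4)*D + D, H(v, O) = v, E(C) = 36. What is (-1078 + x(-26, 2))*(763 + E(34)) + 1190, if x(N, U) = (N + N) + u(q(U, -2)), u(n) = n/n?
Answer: -900881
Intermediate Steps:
q(M, D) = 2*D (q(M, D) = 1*D + D = D + D = 2*D)
u(n) = 1
x(N, U) = 1 + 2*N (x(N, U) = (N + N) + 1 = 2*N + 1 = 1 + 2*N)
(-1078 + x(-26, 2))*(763 + E(34)) + 1190 = (-1078 + (1 + 2*(-26)))*(763 + 36) + 1190 = (-1078 + (1 - 52))*799 + 1190 = (-1078 - 51)*799 + 1190 = -1129*799 + 1190 = -902071 + 1190 = -900881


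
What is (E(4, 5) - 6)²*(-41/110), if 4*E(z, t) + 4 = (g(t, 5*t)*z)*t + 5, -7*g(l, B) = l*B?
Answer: -290317761/86240 ≈ -3366.4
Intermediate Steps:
g(l, B) = -B*l/7 (g(l, B) = -l*B/7 = -B*l/7)
E(z, t) = ¼ - 5*z*t³/28 (E(z, t) = -1 + (((-5*t*t/7)*z)*t + 5)/4 = -1 + (((-5*t²/7)*z)*t + 5)/4 = -1 + ((-5*z*t²/7)*t + 5)/4 = -1 + (-5*z*t³/7 + 5)/4 = -1 + (5 - 5*z*t³/7)/4 = -1 + (5/4 - 5*z*t³/28) = ¼ - 5*z*t³/28)
(E(4, 5) - 6)²*(-41/110) = ((¼ - 5/28*4*5³) - 6)²*(-41/110) = ((¼ - 5/28*4*125) - 6)²*(-41*1/110) = ((¼ - 625/7) - 6)²*(-41/110) = (-2493/28 - 6)²*(-41/110) = (-2661/28)²*(-41/110) = (7080921/784)*(-41/110) = -290317761/86240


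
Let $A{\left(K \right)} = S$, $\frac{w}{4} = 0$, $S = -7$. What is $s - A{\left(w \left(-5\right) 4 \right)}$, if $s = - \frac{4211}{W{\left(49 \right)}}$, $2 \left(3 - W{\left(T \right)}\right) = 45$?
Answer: $\frac{8695}{39} \approx 222.95$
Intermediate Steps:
$w = 0$ ($w = 4 \cdot 0 = 0$)
$W{\left(T \right)} = - \frac{39}{2}$ ($W{\left(T \right)} = 3 - \frac{45}{2} = - \frac{39}{2}$)
$A{\left(K \right)} = -7$
$s = \frac{8422}{39}$ ($s = - \frac{4211}{- \frac{39}{2}} = \left(-4211\right) \left(- \frac{2}{39}\right) = \frac{8422}{39} \approx 215.95$)
$s - A{\left(w \left(-5\right) 4 \right)} = \frac{8422}{39} - -7 = \frac{8422}{39} + 7 = \frac{8695}{39}$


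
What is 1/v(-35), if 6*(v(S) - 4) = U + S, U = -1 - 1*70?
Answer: -3/41 ≈ -0.073171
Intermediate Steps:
U = -71 (U = -1 - 70 = -71)
v(S) = -47/6 + S/6 (v(S) = 4 + (-71 + S)/6 = 4 + (-71/6 + S/6) = -47/6 + S/6)
1/v(-35) = 1/(-47/6 + (⅙)*(-35)) = 1/(-47/6 - 35/6) = 1/(-41/3) = -3/41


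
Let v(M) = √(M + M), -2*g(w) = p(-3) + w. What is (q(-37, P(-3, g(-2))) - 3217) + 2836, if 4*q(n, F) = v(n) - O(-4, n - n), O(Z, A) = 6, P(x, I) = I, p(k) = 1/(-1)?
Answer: -765/2 + I*√74/4 ≈ -382.5 + 2.1506*I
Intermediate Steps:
p(k) = -1
g(w) = ½ - w/2 (g(w) = -(-1 + w)/2 = ½ - w/2)
v(M) = √2*√M (v(M) = √(2*M) = √2*√M)
q(n, F) = -3/2 + √2*√n/4 (q(n, F) = (√2*√n - 1*6)/4 = (√2*√n - 6)/4 = (-6 + √2*√n)/4 = -3/2 + √2*√n/4)
(q(-37, P(-3, g(-2))) - 3217) + 2836 = ((-3/2 + √2*√(-37)/4) - 3217) + 2836 = ((-3/2 + √2*(I*√37)/4) - 3217) + 2836 = ((-3/2 + I*√74/4) - 3217) + 2836 = (-6437/2 + I*√74/4) + 2836 = -765/2 + I*√74/4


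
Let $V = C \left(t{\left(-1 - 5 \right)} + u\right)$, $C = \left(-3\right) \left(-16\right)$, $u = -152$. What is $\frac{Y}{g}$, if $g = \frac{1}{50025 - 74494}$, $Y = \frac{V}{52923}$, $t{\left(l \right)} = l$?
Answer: $\frac{61857632}{17641} \approx 3506.5$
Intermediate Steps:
$C = 48$
$V = -7584$ ($V = 48 \left(\left(-1 - 5\right) - 152\right) = 48 \left(-6 - 152\right) = 48 \left(-158\right) = -7584$)
$Y = - \frac{2528}{17641}$ ($Y = - \frac{7584}{52923} = \left(-7584\right) \frac{1}{52923} = - \frac{2528}{17641} \approx -0.1433$)
$g = - \frac{1}{24469}$ ($g = \frac{1}{-24469} = - \frac{1}{24469} \approx -4.0868 \cdot 10^{-5}$)
$\frac{Y}{g} = - \frac{2528}{17641 \left(- \frac{1}{24469}\right)} = \left(- \frac{2528}{17641}\right) \left(-24469\right) = \frac{61857632}{17641}$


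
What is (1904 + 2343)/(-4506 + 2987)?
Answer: -137/49 ≈ -2.7959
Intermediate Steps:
(1904 + 2343)/(-4506 + 2987) = 4247/(-1519) = 4247*(-1/1519) = -137/49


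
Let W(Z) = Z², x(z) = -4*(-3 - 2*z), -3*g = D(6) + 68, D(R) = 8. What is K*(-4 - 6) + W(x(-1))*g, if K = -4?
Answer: -1096/3 ≈ -365.33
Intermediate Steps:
g = -76/3 (g = -(8 + 68)/3 = -⅓*76 = -76/3 ≈ -25.333)
x(z) = 12 + 8*z
K*(-4 - 6) + W(x(-1))*g = -4*(-4 - 6) + (12 + 8*(-1))²*(-76/3) = -4*(-10) + (12 - 8)²*(-76/3) = 40 + 4²*(-76/3) = 40 + 16*(-76/3) = 40 - 1216/3 = -1096/3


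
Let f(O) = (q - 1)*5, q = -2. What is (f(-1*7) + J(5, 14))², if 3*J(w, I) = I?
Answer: 961/9 ≈ 106.78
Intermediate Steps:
J(w, I) = I/3
f(O) = -15 (f(O) = (-2 - 1)*5 = -3*5 = -15)
(f(-1*7) + J(5, 14))² = (-15 + (⅓)*14)² = (-15 + 14/3)² = (-31/3)² = 961/9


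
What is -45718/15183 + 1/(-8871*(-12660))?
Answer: -190164630011/63153890940 ≈ -3.0111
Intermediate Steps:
-45718/15183 + 1/(-8871*(-12660)) = -45718*1/15183 - 1/8871*(-1/12660) = -45718/15183 + 1/112306860 = -190164630011/63153890940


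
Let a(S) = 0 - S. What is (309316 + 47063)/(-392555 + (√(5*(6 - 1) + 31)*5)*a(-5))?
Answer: -27979671669/30819878605 - 712758*√14/6163975721 ≈ -0.90828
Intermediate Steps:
a(S) = -S
(309316 + 47063)/(-392555 + (√(5*(6 - 1) + 31)*5)*a(-5)) = (309316 + 47063)/(-392555 + (√(5*(6 - 1) + 31)*5)*(-1*(-5))) = 356379/(-392555 + (√(5*5 + 31)*5)*5) = 356379/(-392555 + (√(25 + 31)*5)*5) = 356379/(-392555 + (√56*5)*5) = 356379/(-392555 + ((2*√14)*5)*5) = 356379/(-392555 + (10*√14)*5) = 356379/(-392555 + 50*√14)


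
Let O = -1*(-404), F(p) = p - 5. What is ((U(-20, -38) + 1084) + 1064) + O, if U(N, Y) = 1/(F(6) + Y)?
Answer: 94423/37 ≈ 2552.0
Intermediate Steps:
F(p) = -5 + p
U(N, Y) = 1/(1 + Y) (U(N, Y) = 1/((-5 + 6) + Y) = 1/(1 + Y))
O = 404
((U(-20, -38) + 1084) + 1064) + O = ((1/(1 - 38) + 1084) + 1064) + 404 = ((1/(-37) + 1084) + 1064) + 404 = ((-1/37 + 1084) + 1064) + 404 = (40107/37 + 1064) + 404 = 79475/37 + 404 = 94423/37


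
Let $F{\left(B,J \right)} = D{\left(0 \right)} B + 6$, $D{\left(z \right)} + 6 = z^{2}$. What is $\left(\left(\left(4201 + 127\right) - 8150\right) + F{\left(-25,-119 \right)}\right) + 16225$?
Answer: $12559$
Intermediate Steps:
$D{\left(z \right)} = -6 + z^{2}$
$F{\left(B,J \right)} = 6 - 6 B$ ($F{\left(B,J \right)} = \left(-6 + 0^{2}\right) B + 6 = \left(-6 + 0\right) B + 6 = - 6 B + 6 = 6 - 6 B$)
$\left(\left(\left(4201 + 127\right) - 8150\right) + F{\left(-25,-119 \right)}\right) + 16225 = \left(\left(\left(4201 + 127\right) - 8150\right) + \left(6 - -150\right)\right) + 16225 = \left(\left(4328 - 8150\right) + \left(6 + 150\right)\right) + 16225 = \left(-3822 + 156\right) + 16225 = -3666 + 16225 = 12559$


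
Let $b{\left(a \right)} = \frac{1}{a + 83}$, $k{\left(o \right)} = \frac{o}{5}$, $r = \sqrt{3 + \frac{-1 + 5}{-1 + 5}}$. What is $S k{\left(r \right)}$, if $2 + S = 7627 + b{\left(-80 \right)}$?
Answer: $\frac{45752}{15} \approx 3050.1$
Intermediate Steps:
$r = 2$ ($r = \sqrt{3 + \frac{4}{4}} = \sqrt{3 + 4 \cdot \frac{1}{4}} = \sqrt{3 + 1} = \sqrt{4} = 2$)
$k{\left(o \right)} = \frac{o}{5}$ ($k{\left(o \right)} = o \frac{1}{5} = \frac{o}{5}$)
$b{\left(a \right)} = \frac{1}{83 + a}$
$S = \frac{22876}{3}$ ($S = -2 + \left(7627 + \frac{1}{83 - 80}\right) = -2 + \left(7627 + \frac{1}{3}\right) = -2 + \frac{22882}{3} = \frac{22876}{3} \approx 7625.3$)
$S k{\left(r \right)} = \frac{22876 \cdot \frac{1}{5} \cdot 2}{3} = \frac{22876}{3} \cdot \frac{2}{5} = \frac{45752}{15}$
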